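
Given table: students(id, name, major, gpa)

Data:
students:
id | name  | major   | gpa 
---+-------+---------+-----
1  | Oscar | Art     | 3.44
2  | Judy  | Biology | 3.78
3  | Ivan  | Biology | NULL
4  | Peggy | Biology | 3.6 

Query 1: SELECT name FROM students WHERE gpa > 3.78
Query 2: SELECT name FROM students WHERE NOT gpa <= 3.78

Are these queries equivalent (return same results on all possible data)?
Yes, equivalent

Both queries return: []

Reason: Both filter gpa > 3.78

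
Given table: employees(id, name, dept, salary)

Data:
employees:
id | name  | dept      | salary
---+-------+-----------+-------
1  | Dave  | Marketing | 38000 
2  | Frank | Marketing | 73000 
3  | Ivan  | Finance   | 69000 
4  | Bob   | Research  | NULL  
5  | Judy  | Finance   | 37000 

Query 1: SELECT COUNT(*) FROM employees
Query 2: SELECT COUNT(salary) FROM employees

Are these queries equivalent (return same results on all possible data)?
No, not equivalent

Query 1 returns: [(5,)]
Query 2 returns: [(4,)]

Reason: COUNT(*) includes NULLs, COUNT(column) excludes them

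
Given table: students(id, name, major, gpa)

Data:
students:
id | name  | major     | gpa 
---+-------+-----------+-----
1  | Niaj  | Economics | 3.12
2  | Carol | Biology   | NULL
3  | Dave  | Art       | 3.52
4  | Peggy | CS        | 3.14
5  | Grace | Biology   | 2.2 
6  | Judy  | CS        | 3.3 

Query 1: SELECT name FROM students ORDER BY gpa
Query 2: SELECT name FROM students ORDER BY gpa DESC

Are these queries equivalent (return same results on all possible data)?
No, not equivalent

Query 1 returns: [('Carol',), ('Grace',), ('Niaj',), ('Peggy',), ('Judy',), ('Dave',)]
Query 2 returns: [('Dave',), ('Judy',), ('Peggy',), ('Niaj',), ('Grace',), ('Carol',)]

Reason: ASC vs DESC gives opposite ordering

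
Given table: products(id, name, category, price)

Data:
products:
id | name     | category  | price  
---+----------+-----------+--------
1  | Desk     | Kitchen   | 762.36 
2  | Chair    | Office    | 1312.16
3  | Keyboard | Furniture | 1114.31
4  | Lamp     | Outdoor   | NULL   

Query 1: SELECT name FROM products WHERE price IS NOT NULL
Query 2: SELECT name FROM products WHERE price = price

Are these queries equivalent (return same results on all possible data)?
Yes, equivalent

Both queries return: [('Chair',), ('Desk',), ('Keyboard',)]

Reason: IS NOT NULL vs self-equality (both exclude NULLs)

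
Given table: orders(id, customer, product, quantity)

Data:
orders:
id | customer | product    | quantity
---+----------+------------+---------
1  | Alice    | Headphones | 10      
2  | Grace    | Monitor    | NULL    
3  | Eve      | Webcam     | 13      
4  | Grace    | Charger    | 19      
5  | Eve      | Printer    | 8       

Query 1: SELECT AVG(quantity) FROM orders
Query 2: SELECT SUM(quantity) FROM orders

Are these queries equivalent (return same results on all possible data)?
No, not equivalent

Query 1 returns: [(12.5,)]
Query 2 returns: [(50,)]

Reason: AVG vs SUM give different aggregate values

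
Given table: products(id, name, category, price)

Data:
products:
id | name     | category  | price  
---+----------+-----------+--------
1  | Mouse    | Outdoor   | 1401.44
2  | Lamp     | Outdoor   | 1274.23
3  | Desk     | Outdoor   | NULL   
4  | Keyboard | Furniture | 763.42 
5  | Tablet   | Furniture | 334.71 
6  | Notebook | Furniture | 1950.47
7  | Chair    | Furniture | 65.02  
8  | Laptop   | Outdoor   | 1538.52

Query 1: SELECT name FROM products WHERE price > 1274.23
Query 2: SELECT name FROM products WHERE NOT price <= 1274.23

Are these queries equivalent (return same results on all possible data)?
Yes, equivalent

Both queries return: [('Laptop',), ('Mouse',), ('Notebook',)]

Reason: Both filter price > 1274.23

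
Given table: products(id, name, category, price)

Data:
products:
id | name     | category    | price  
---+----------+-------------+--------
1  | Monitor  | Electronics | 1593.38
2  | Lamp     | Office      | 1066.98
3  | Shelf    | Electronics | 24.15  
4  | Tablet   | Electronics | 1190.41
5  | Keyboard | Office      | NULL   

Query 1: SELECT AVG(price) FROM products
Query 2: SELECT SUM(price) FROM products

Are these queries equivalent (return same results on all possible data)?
No, not equivalent

Query 1 returns: [(968.73,)]
Query 2 returns: [(3874.92,)]

Reason: AVG vs SUM give different aggregate values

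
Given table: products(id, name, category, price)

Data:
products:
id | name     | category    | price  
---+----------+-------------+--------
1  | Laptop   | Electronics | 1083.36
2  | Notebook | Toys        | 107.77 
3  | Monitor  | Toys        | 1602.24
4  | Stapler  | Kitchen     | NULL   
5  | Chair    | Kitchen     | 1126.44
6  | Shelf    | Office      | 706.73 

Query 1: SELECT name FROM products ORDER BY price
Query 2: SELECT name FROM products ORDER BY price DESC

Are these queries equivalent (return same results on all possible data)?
No, not equivalent

Query 1 returns: [('Stapler',), ('Notebook',), ('Shelf',), ('Laptop',), ('Chair',), ('Monitor',)]
Query 2 returns: [('Monitor',), ('Chair',), ('Laptop',), ('Shelf',), ('Notebook',), ('Stapler',)]

Reason: ASC vs DESC gives opposite ordering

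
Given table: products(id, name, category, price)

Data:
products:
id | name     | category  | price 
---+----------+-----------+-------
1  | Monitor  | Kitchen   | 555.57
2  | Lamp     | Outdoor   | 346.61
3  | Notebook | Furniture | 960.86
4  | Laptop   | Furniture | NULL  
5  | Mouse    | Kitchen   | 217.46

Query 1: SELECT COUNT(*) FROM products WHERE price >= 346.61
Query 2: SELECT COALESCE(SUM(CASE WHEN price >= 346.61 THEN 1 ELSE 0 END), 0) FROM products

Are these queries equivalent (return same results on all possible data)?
Yes, equivalent

Both queries return: [(3,)]

Reason: COUNT with WHERE vs conditional SUM (COALESCE handles empty-table NULL)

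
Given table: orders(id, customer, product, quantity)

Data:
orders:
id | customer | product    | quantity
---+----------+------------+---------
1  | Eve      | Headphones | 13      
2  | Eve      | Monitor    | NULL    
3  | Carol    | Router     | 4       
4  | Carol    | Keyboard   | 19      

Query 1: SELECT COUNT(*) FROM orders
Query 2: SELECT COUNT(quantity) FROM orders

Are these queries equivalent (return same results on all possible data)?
No, not equivalent

Query 1 returns: [(4,)]
Query 2 returns: [(3,)]

Reason: COUNT(*) includes NULLs, COUNT(column) excludes them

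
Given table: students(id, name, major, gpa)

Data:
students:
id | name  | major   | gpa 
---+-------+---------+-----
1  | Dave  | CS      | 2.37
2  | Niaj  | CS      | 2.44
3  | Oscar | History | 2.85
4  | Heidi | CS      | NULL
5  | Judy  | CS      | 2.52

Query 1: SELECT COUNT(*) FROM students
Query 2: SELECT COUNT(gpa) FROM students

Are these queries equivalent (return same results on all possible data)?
No, not equivalent

Query 1 returns: [(5,)]
Query 2 returns: [(4,)]

Reason: COUNT(*) includes NULLs, COUNT(column) excludes them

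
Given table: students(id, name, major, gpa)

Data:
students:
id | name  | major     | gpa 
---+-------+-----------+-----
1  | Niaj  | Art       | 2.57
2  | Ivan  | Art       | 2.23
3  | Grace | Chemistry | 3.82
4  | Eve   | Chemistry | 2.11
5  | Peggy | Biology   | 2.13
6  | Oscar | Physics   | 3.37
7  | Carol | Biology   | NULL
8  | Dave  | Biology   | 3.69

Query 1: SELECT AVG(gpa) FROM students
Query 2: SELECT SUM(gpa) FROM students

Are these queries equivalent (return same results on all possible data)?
No, not equivalent

Query 1 returns: [(2.8457142857142856,)]
Query 2 returns: [(19.919999999999998,)]

Reason: AVG vs SUM give different aggregate values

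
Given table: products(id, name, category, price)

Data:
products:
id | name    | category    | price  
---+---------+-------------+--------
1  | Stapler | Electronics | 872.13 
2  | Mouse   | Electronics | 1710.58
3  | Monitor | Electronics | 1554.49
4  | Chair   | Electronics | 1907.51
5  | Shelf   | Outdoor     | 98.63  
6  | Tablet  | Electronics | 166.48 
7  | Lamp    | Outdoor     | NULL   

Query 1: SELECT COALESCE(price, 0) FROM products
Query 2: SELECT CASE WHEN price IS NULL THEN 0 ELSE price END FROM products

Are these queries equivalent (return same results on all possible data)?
Yes, equivalent

Both queries return: [(0,), (98.63,), (166.48,), (872.13,), (1554.49,), (1710.58,), (1907.51,)]

Reason: COALESCE vs CASE for NULL handling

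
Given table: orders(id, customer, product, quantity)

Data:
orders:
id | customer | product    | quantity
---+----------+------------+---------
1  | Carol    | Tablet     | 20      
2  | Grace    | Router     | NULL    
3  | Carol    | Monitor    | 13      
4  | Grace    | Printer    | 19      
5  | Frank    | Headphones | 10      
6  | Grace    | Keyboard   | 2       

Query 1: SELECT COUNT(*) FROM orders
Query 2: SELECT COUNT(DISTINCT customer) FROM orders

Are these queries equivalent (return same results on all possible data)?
No, not equivalent

Query 1 returns: [(6,)]
Query 2 returns: [(3,)]

Reason: COUNT(*) counts rows, COUNT(DISTINCT customer) counts unique customers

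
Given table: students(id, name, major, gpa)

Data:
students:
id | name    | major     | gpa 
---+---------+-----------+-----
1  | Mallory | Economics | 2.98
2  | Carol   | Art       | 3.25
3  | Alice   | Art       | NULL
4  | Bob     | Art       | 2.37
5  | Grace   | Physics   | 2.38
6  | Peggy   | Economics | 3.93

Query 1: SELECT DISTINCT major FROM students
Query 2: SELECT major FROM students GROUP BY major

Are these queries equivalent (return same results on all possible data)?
Yes, equivalent

Both queries return: [('Art',), ('Economics',), ('Physics',)]

Reason: Both get unique majors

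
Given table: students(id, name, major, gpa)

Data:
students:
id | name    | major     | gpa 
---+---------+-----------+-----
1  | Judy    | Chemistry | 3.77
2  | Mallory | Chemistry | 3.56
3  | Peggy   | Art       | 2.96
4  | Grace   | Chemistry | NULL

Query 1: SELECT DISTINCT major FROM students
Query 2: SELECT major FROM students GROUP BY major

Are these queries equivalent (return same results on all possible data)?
Yes, equivalent

Both queries return: [('Art',), ('Chemistry',)]

Reason: Both get unique majors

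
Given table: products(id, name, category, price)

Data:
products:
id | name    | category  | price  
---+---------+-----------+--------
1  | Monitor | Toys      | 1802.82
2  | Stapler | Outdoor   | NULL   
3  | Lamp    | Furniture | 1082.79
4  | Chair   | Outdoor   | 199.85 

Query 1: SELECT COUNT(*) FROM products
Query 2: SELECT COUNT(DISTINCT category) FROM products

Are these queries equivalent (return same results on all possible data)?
No, not equivalent

Query 1 returns: [(4,)]
Query 2 returns: [(3,)]

Reason: COUNT(*) counts rows, COUNT(DISTINCT category) counts unique categorys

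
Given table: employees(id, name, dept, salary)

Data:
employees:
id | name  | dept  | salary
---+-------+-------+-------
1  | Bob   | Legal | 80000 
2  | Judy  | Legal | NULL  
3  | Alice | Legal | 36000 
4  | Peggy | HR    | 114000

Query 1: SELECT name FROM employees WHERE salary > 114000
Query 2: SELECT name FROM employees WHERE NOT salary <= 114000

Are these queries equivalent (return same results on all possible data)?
Yes, equivalent

Both queries return: []

Reason: Both filter salary > 114000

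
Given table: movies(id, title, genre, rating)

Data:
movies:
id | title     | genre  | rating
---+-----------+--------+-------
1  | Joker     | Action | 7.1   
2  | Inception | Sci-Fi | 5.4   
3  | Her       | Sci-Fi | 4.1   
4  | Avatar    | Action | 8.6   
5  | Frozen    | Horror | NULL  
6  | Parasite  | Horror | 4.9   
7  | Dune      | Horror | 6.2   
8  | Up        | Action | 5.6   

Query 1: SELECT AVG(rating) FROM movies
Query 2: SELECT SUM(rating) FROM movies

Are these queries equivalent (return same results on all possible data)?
No, not equivalent

Query 1 returns: [(5.985714285714286,)]
Query 2 returns: [(41.9,)]

Reason: AVG vs SUM give different aggregate values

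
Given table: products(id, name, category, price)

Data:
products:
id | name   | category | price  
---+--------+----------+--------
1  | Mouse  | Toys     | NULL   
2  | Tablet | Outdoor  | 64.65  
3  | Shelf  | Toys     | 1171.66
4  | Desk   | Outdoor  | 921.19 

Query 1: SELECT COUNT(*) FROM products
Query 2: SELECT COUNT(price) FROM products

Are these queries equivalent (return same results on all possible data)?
No, not equivalent

Query 1 returns: [(4,)]
Query 2 returns: [(3,)]

Reason: COUNT(*) includes NULLs, COUNT(column) excludes them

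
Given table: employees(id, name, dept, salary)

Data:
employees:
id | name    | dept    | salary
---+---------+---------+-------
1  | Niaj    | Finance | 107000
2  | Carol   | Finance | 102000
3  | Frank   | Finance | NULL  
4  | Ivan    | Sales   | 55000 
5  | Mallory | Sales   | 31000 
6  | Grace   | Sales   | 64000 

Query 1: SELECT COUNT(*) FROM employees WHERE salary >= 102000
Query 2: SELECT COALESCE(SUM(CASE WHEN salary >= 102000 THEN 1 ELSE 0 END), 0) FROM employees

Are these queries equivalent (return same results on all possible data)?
Yes, equivalent

Both queries return: [(2,)]

Reason: COUNT with WHERE vs conditional SUM (COALESCE handles empty-table NULL)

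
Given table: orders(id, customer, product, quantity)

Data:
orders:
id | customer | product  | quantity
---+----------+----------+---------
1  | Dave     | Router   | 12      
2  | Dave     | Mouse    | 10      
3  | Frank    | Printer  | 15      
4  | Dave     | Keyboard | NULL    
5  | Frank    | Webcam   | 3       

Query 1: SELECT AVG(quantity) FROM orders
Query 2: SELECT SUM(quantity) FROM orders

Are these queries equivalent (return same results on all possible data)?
No, not equivalent

Query 1 returns: [(10.0,)]
Query 2 returns: [(40,)]

Reason: AVG vs SUM give different aggregate values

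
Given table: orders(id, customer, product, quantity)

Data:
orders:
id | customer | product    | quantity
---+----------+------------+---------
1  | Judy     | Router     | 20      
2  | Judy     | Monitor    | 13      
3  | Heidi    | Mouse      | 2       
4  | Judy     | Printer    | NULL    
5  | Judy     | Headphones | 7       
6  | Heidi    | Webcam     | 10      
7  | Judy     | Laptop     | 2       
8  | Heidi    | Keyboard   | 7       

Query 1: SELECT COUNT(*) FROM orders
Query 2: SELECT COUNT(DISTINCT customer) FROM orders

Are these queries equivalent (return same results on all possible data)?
No, not equivalent

Query 1 returns: [(8,)]
Query 2 returns: [(2,)]

Reason: COUNT(*) counts rows, COUNT(DISTINCT customer) counts unique customers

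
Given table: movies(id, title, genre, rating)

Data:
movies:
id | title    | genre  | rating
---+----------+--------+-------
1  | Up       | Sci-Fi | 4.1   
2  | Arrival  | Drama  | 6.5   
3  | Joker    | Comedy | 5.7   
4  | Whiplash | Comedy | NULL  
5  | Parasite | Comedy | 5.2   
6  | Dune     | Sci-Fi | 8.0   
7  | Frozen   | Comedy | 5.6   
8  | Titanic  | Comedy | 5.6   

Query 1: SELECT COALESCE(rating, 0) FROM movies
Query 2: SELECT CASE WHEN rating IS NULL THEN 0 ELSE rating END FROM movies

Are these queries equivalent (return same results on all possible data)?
Yes, equivalent

Both queries return: [(0,), (4.1,), (5.2,), (5.6,), (5.6,), (5.7,), (6.5,), (8.0,)]

Reason: COALESCE vs CASE for NULL handling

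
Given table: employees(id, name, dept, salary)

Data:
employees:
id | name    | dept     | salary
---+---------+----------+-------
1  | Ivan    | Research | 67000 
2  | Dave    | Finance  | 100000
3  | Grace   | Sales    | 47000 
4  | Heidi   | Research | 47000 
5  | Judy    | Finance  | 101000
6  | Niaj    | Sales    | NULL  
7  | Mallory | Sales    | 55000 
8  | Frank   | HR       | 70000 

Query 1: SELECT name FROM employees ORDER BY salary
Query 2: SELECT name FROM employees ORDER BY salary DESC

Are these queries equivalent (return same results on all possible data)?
No, not equivalent

Query 1 returns: [('Niaj',), ('Grace',), ('Heidi',), ('Mallory',), ('Ivan',), ('Frank',), ('Dave',), ('Judy',)]
Query 2 returns: [('Judy',), ('Dave',), ('Frank',), ('Ivan',), ('Mallory',), ('Grace',), ('Heidi',), ('Niaj',)]

Reason: ASC vs DESC gives opposite ordering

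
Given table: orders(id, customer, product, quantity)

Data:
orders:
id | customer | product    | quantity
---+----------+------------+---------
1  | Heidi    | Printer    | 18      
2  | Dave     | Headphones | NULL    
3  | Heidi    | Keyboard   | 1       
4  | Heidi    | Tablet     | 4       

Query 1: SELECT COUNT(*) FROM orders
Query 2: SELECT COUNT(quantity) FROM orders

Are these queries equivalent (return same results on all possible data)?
No, not equivalent

Query 1 returns: [(4,)]
Query 2 returns: [(3,)]

Reason: COUNT(*) includes NULLs, COUNT(column) excludes them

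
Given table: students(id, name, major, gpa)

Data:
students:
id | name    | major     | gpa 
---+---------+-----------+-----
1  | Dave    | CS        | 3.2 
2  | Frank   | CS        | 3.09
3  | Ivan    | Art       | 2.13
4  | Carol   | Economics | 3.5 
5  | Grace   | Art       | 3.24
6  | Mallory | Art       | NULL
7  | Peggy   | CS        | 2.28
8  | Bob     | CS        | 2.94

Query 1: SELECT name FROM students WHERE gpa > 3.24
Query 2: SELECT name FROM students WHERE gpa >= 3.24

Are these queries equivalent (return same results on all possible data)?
No, not equivalent

Query 1 returns: [('Carol',)]
Query 2 returns: [('Carol',), ('Grace',)]

Reason: > vs >= gives different results when gpa = 3.24 exists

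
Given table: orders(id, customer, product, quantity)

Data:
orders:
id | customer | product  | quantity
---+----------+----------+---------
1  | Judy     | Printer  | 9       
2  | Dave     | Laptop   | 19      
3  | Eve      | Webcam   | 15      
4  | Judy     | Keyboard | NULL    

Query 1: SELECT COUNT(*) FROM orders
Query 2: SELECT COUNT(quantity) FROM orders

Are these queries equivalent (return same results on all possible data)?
No, not equivalent

Query 1 returns: [(4,)]
Query 2 returns: [(3,)]

Reason: COUNT(*) includes NULLs, COUNT(column) excludes them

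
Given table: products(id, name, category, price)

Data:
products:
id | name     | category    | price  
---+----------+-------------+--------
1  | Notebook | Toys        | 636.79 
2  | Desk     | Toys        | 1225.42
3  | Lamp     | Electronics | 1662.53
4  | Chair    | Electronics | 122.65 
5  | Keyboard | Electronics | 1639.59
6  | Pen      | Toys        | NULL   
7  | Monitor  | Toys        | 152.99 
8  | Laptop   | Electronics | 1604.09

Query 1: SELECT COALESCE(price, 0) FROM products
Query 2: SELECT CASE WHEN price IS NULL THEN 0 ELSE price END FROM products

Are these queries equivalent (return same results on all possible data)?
Yes, equivalent

Both queries return: [(0,), (122.65,), (152.99,), (636.79,), (1225.42,), (1604.09,), (1639.59,), (1662.53,)]

Reason: COALESCE vs CASE for NULL handling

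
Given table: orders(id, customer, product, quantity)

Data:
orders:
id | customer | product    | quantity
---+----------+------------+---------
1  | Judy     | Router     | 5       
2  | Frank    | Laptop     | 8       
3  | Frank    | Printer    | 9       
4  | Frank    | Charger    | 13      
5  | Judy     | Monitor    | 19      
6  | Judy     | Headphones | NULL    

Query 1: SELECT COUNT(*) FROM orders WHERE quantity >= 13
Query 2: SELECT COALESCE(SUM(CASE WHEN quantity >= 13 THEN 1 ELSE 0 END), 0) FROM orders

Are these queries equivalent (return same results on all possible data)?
Yes, equivalent

Both queries return: [(2,)]

Reason: COUNT with WHERE vs conditional SUM (COALESCE handles empty-table NULL)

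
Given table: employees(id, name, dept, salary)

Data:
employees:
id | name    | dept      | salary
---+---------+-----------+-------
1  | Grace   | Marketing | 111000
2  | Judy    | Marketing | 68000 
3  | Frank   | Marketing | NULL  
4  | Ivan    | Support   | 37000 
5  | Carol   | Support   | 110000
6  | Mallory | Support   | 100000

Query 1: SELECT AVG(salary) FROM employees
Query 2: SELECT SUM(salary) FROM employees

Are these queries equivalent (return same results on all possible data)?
No, not equivalent

Query 1 returns: [(85200.0,)]
Query 2 returns: [(426000,)]

Reason: AVG vs SUM give different aggregate values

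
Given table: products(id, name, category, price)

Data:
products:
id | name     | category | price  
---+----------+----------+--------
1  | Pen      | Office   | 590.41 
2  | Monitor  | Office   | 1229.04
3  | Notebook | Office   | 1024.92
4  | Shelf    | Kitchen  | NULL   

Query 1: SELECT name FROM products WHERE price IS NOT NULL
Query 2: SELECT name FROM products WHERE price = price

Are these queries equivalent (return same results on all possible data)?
Yes, equivalent

Both queries return: [('Monitor',), ('Notebook',), ('Pen',)]

Reason: IS NOT NULL vs self-equality (both exclude NULLs)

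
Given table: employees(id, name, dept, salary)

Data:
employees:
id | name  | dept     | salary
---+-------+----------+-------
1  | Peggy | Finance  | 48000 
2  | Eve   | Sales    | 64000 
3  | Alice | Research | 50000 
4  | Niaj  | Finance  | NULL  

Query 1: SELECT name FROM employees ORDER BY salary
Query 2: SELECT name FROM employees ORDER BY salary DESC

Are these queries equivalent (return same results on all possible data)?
No, not equivalent

Query 1 returns: [('Niaj',), ('Peggy',), ('Alice',), ('Eve',)]
Query 2 returns: [('Eve',), ('Alice',), ('Peggy',), ('Niaj',)]

Reason: ASC vs DESC gives opposite ordering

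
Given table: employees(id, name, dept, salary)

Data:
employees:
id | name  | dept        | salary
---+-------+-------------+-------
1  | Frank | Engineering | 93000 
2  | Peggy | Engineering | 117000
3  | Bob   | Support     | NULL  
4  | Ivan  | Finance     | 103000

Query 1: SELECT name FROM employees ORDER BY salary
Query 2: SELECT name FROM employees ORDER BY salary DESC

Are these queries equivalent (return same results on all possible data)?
No, not equivalent

Query 1 returns: [('Bob',), ('Frank',), ('Ivan',), ('Peggy',)]
Query 2 returns: [('Peggy',), ('Ivan',), ('Frank',), ('Bob',)]

Reason: ASC vs DESC gives opposite ordering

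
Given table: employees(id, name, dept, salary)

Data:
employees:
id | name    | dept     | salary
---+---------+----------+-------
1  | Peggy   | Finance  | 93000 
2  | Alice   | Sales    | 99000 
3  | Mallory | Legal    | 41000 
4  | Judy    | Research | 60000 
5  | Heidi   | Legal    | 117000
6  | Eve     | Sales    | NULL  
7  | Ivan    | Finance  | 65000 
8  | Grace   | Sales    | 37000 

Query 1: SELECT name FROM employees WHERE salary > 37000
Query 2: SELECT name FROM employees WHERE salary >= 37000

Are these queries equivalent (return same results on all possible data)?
No, not equivalent

Query 1 returns: [('Peggy',), ('Alice',), ('Mallory',), ('Judy',), ('Heidi',), ('Ivan',)]
Query 2 returns: [('Peggy',), ('Alice',), ('Mallory',), ('Judy',), ('Heidi',), ('Ivan',), ('Grace',)]

Reason: > vs >= gives different results when salary = 37000 exists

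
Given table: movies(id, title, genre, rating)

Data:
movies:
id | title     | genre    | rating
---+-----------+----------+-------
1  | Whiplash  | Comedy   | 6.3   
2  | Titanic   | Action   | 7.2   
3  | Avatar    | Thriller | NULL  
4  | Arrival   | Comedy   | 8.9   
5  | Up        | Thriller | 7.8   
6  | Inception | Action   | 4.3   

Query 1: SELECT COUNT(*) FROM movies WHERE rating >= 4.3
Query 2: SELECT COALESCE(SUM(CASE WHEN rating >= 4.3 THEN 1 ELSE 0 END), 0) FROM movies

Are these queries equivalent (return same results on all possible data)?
Yes, equivalent

Both queries return: [(5,)]

Reason: COUNT with WHERE vs conditional SUM (COALESCE handles empty-table NULL)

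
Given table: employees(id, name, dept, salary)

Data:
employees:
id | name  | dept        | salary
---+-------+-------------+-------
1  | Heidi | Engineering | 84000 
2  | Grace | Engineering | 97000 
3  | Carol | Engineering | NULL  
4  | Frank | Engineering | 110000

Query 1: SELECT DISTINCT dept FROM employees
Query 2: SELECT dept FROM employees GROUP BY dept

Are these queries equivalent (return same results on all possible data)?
Yes, equivalent

Both queries return: [('Engineering',)]

Reason: Both get unique depts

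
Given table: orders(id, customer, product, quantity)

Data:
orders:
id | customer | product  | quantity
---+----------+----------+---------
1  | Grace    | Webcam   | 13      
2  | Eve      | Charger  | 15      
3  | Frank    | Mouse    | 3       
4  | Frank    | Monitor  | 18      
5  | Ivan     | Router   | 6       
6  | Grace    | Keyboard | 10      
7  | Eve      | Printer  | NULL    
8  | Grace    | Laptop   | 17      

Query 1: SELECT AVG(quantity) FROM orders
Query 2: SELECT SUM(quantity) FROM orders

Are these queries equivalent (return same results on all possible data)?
No, not equivalent

Query 1 returns: [(11.714285714285714,)]
Query 2 returns: [(82,)]

Reason: AVG vs SUM give different aggregate values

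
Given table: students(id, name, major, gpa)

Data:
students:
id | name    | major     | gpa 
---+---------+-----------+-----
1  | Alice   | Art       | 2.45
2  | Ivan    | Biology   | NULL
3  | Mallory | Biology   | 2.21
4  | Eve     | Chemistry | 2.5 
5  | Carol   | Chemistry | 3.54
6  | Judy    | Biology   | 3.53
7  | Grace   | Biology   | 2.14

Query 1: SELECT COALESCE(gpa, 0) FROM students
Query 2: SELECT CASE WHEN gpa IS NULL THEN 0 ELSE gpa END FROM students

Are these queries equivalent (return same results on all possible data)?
Yes, equivalent

Both queries return: [(0,), (2.14,), (2.21,), (2.45,), (2.5,), (3.53,), (3.54,)]

Reason: COALESCE vs CASE for NULL handling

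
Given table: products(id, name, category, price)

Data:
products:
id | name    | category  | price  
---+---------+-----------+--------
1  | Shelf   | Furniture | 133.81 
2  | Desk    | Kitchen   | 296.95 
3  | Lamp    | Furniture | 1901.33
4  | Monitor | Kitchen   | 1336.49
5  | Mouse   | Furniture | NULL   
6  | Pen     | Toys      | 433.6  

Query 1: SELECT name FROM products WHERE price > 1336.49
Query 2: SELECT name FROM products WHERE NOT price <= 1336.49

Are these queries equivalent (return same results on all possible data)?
Yes, equivalent

Both queries return: [('Lamp',)]

Reason: Both filter price > 1336.49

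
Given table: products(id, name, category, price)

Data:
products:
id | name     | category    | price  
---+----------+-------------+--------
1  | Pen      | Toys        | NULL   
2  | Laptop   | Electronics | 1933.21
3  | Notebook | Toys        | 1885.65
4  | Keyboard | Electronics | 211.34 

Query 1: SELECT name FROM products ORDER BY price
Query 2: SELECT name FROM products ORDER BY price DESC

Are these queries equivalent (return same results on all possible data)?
No, not equivalent

Query 1 returns: [('Pen',), ('Keyboard',), ('Notebook',), ('Laptop',)]
Query 2 returns: [('Laptop',), ('Notebook',), ('Keyboard',), ('Pen',)]

Reason: ASC vs DESC gives opposite ordering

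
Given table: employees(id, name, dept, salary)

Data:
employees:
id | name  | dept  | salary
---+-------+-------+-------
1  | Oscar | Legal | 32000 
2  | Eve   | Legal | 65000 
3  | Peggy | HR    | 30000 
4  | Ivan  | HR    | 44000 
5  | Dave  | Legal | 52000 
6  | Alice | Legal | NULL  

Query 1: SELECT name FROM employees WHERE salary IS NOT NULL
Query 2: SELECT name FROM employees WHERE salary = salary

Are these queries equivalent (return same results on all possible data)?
Yes, equivalent

Both queries return: [('Dave',), ('Eve',), ('Ivan',), ('Oscar',), ('Peggy',)]

Reason: IS NOT NULL vs self-equality (both exclude NULLs)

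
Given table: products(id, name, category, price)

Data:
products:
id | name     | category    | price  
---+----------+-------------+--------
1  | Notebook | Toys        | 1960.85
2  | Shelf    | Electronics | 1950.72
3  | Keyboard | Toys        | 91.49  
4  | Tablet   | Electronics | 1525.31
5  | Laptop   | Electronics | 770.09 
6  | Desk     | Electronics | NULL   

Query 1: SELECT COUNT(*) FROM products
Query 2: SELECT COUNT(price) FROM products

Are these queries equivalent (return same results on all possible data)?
No, not equivalent

Query 1 returns: [(6,)]
Query 2 returns: [(5,)]

Reason: COUNT(*) includes NULLs, COUNT(column) excludes them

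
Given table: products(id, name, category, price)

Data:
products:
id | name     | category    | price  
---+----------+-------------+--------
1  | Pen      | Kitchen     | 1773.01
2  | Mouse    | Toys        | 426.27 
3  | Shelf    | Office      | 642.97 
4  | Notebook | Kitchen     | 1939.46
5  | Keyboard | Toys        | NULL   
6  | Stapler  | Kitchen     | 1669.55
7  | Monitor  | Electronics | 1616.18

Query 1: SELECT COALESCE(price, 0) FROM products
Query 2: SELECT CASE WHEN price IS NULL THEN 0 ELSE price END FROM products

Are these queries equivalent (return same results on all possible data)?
Yes, equivalent

Both queries return: [(0,), (426.27,), (642.97,), (1616.18,), (1669.55,), (1773.01,), (1939.46,)]

Reason: COALESCE vs CASE for NULL handling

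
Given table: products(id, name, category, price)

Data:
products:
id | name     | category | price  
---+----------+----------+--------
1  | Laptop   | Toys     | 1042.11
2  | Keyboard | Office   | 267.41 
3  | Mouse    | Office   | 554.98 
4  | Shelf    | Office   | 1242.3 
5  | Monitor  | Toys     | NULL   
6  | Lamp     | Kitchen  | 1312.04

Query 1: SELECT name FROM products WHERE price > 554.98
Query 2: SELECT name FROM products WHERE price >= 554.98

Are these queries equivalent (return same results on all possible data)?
No, not equivalent

Query 1 returns: [('Laptop',), ('Shelf',), ('Lamp',)]
Query 2 returns: [('Laptop',), ('Mouse',), ('Shelf',), ('Lamp',)]

Reason: > vs >= gives different results when price = 554.98 exists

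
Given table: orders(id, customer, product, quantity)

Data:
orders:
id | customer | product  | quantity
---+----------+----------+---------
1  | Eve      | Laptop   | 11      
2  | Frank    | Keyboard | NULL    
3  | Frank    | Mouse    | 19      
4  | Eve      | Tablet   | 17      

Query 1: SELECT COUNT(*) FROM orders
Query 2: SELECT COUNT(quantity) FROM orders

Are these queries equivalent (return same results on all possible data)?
No, not equivalent

Query 1 returns: [(4,)]
Query 2 returns: [(3,)]

Reason: COUNT(*) includes NULLs, COUNT(column) excludes them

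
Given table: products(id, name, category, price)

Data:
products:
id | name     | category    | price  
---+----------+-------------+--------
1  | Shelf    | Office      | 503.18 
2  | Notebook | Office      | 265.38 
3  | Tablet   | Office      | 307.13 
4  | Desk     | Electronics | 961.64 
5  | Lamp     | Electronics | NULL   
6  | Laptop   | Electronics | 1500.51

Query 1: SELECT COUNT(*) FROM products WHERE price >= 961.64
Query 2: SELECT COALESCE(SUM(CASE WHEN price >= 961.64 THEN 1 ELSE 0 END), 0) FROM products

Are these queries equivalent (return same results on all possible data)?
Yes, equivalent

Both queries return: [(2,)]

Reason: COUNT with WHERE vs conditional SUM (COALESCE handles empty-table NULL)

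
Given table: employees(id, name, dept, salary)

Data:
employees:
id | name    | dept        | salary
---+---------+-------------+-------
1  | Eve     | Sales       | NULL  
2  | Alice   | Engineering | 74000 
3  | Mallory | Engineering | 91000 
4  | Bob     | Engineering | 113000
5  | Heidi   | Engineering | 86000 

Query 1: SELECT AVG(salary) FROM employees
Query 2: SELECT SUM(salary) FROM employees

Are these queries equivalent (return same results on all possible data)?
No, not equivalent

Query 1 returns: [(91000.0,)]
Query 2 returns: [(364000,)]

Reason: AVG vs SUM give different aggregate values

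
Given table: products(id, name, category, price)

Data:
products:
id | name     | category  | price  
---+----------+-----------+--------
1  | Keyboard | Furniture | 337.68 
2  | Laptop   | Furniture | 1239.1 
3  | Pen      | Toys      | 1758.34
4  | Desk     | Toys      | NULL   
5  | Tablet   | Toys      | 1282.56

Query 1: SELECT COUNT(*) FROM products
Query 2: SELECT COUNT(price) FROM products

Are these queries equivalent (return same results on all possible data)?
No, not equivalent

Query 1 returns: [(5,)]
Query 2 returns: [(4,)]

Reason: COUNT(*) includes NULLs, COUNT(column) excludes them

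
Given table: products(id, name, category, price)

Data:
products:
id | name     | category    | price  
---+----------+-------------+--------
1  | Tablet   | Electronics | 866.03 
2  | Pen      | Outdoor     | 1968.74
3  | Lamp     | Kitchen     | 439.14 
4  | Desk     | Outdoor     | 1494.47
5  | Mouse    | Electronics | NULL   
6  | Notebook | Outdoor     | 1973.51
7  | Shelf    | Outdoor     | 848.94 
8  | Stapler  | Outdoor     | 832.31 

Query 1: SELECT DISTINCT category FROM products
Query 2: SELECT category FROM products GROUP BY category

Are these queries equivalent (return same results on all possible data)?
Yes, equivalent

Both queries return: [('Electronics',), ('Kitchen',), ('Outdoor',)]

Reason: Both get unique categorys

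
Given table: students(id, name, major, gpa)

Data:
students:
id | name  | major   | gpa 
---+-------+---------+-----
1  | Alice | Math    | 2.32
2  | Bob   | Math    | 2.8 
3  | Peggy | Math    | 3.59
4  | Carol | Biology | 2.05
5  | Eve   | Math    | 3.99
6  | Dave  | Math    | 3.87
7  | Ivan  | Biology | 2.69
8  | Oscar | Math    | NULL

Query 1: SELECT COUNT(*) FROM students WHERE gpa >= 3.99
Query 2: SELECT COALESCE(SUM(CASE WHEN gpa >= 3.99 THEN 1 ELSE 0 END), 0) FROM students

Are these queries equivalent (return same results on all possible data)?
Yes, equivalent

Both queries return: [(1,)]

Reason: COUNT with WHERE vs conditional SUM (COALESCE handles empty-table NULL)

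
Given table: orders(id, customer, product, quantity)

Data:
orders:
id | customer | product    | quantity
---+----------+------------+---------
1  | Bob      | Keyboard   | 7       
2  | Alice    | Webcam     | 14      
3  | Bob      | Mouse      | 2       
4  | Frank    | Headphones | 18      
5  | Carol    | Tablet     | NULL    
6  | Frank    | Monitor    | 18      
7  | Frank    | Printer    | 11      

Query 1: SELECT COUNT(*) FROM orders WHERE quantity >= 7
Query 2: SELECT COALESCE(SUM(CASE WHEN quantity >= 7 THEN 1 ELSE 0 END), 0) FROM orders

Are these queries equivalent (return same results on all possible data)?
Yes, equivalent

Both queries return: [(5,)]

Reason: COUNT with WHERE vs conditional SUM (COALESCE handles empty-table NULL)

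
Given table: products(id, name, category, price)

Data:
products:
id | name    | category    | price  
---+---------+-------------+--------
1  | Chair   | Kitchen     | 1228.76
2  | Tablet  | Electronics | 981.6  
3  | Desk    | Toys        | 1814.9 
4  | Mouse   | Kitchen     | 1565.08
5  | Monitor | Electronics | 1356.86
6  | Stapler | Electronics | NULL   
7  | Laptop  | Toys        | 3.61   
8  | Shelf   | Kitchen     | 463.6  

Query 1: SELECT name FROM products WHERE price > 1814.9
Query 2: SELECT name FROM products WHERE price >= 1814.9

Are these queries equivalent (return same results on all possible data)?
No, not equivalent

Query 1 returns: []
Query 2 returns: [('Desk',)]

Reason: > vs >= gives different results when price = 1814.9 exists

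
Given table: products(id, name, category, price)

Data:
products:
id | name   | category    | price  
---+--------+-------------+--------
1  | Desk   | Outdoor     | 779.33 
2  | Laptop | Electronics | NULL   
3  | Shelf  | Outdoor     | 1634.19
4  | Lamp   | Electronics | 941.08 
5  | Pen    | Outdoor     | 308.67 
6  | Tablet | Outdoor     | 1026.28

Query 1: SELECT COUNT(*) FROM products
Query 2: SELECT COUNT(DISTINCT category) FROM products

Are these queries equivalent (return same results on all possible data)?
No, not equivalent

Query 1 returns: [(6,)]
Query 2 returns: [(2,)]

Reason: COUNT(*) counts rows, COUNT(DISTINCT category) counts unique categorys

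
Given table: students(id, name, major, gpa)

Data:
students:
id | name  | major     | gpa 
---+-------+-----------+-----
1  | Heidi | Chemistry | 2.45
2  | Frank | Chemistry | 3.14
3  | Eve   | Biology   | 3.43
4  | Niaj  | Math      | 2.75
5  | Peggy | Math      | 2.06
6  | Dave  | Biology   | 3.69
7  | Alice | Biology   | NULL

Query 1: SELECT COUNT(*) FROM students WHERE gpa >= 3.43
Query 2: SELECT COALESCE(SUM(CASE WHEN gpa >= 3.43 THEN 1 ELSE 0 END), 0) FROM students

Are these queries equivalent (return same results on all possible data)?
Yes, equivalent

Both queries return: [(2,)]

Reason: COUNT with WHERE vs conditional SUM (COALESCE handles empty-table NULL)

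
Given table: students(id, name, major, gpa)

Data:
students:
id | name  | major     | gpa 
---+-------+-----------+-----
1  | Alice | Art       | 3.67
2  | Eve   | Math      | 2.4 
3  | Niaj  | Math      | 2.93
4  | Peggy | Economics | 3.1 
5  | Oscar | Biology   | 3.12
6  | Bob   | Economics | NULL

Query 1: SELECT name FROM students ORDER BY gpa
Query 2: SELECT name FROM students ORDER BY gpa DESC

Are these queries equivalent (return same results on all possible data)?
No, not equivalent

Query 1 returns: [('Bob',), ('Eve',), ('Niaj',), ('Peggy',), ('Oscar',), ('Alice',)]
Query 2 returns: [('Alice',), ('Oscar',), ('Peggy',), ('Niaj',), ('Eve',), ('Bob',)]

Reason: ASC vs DESC gives opposite ordering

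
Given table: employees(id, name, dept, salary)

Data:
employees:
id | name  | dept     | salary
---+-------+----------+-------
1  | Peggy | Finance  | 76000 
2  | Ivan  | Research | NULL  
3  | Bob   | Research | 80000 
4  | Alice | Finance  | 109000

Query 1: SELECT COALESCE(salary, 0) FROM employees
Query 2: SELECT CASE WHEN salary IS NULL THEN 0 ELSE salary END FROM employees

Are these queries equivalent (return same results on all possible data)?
Yes, equivalent

Both queries return: [(0,), (76000,), (80000,), (109000,)]

Reason: COALESCE vs CASE for NULL handling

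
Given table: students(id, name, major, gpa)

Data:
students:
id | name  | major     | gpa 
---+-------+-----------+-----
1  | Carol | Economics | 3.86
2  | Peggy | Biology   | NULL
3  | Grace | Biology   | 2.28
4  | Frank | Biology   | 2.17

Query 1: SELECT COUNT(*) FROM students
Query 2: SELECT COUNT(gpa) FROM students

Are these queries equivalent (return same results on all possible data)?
No, not equivalent

Query 1 returns: [(4,)]
Query 2 returns: [(3,)]

Reason: COUNT(*) includes NULLs, COUNT(column) excludes them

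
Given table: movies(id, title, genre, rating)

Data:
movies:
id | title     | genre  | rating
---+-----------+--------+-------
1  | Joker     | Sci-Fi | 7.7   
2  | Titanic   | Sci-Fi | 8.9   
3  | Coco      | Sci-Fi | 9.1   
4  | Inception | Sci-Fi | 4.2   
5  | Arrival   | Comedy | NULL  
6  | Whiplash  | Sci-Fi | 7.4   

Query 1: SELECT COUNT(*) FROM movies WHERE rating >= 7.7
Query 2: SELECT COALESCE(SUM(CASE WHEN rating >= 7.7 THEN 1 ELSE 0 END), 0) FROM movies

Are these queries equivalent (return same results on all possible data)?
Yes, equivalent

Both queries return: [(3,)]

Reason: COUNT with WHERE vs conditional SUM (COALESCE handles empty-table NULL)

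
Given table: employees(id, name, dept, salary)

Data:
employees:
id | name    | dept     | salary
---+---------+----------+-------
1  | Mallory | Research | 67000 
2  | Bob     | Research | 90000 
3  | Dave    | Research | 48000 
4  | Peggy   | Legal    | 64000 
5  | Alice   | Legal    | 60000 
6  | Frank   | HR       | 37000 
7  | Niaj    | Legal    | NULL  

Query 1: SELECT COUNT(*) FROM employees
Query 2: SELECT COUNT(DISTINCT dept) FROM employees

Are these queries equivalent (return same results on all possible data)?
No, not equivalent

Query 1 returns: [(7,)]
Query 2 returns: [(3,)]

Reason: COUNT(*) counts rows, COUNT(DISTINCT dept) counts unique depts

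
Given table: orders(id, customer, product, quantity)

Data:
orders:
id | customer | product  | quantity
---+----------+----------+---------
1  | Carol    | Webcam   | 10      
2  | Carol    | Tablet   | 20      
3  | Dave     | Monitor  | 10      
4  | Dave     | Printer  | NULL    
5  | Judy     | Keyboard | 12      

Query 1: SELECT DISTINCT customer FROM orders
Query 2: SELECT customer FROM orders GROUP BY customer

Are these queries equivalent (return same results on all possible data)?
Yes, equivalent

Both queries return: [('Carol',), ('Dave',), ('Judy',)]

Reason: Both get unique customers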